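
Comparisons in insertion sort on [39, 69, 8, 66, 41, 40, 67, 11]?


Algorithm: insertion sort
Input: [39, 69, 8, 66, 41, 40, 67, 11]
Sorted: [8, 11, 39, 40, 41, 66, 67, 69]

21


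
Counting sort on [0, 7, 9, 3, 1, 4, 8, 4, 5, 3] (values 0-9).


Input: [0, 7, 9, 3, 1, 4, 8, 4, 5, 3]
Counts: [1, 1, 0, 2, 2, 1, 0, 1, 1, 1]

Sorted: [0, 1, 3, 3, 4, 4, 5, 7, 8, 9]


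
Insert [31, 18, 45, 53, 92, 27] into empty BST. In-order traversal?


Insert 31: root
Insert 18: L from 31
Insert 45: R from 31
Insert 53: R from 31 -> R from 45
Insert 92: R from 31 -> R from 45 -> R from 53
Insert 27: L from 31 -> R from 18

In-order: [18, 27, 31, 45, 53, 92]


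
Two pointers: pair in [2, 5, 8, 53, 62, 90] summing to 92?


lo=0(2)+hi=5(90)=92

Yes: 2+90=92


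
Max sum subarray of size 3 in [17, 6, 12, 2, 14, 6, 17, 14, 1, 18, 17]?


[0:3]: 35
[1:4]: 20
[2:5]: 28
[3:6]: 22
[4:7]: 37
[5:8]: 37
[6:9]: 32
[7:10]: 33
[8:11]: 36

Max: 37 at [4:7]


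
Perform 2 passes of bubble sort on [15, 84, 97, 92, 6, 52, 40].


Initial: [15, 84, 97, 92, 6, 52, 40]
Pass 1: [15, 84, 92, 6, 52, 40, 97] (4 swaps)
Pass 2: [15, 84, 6, 52, 40, 92, 97] (3 swaps)

After 2 passes: [15, 84, 6, 52, 40, 92, 97]


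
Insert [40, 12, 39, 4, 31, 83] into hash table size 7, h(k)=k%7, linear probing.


Insert 40: h=5 -> slot 5
Insert 12: h=5, 1 probes -> slot 6
Insert 39: h=4 -> slot 4
Insert 4: h=4, 3 probes -> slot 0
Insert 31: h=3 -> slot 3
Insert 83: h=6, 2 probes -> slot 1

Table: [4, 83, None, 31, 39, 40, 12]


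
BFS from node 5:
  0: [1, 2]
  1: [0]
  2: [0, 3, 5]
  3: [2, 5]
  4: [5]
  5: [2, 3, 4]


Visit 5, enqueue [2, 3, 4]
Visit 2, enqueue [0]
Visit 3, enqueue []
Visit 4, enqueue []
Visit 0, enqueue [1]
Visit 1, enqueue []

BFS order: [5, 2, 3, 4, 0, 1]


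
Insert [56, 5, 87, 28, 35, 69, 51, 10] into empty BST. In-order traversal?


Insert 56: root
Insert 5: L from 56
Insert 87: R from 56
Insert 28: L from 56 -> R from 5
Insert 35: L from 56 -> R from 5 -> R from 28
Insert 69: R from 56 -> L from 87
Insert 51: L from 56 -> R from 5 -> R from 28 -> R from 35
Insert 10: L from 56 -> R from 5 -> L from 28

In-order: [5, 10, 28, 35, 51, 56, 69, 87]


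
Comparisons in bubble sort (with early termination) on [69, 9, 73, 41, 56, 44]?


Algorithm: bubble sort (with early termination)
Input: [69, 9, 73, 41, 56, 44]
Sorted: [9, 41, 44, 56, 69, 73]

14


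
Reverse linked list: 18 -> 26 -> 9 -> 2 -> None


Step 1: curr=18, set curr.next=prev(None) | reversed so far: 18
Step 2: curr=26, set curr.next=prev(18) | reversed so far: 26 -> 18
Step 3: curr=9, set curr.next=prev(26) | reversed so far: 9 -> 26 -> 18
Step 4: curr=2, set curr.next=prev(9) | reversed so far: 2 -> 9 -> 26 -> 18

2 -> 9 -> 26 -> 18 -> None


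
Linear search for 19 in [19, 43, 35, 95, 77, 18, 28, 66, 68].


i=0: 19==19 found!

Found at 0, 1 comps


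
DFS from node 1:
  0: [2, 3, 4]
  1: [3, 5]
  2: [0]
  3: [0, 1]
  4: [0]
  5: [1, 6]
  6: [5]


Visit 1, push [5, 3]
Visit 3, push [0]
Visit 0, push [4, 2]
Visit 2, push []
Visit 4, push []
Visit 5, push [6]
Visit 6, push []

DFS order: [1, 3, 0, 2, 4, 5, 6]


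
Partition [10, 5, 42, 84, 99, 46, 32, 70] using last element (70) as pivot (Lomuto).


Pivot: 70
  10 <= 70: advance i (no swap)
  5 <= 70: advance i (no swap)
  42 <= 70: advance i (no swap)
  46 <= 70: swap -> [10, 5, 42, 46, 99, 84, 32, 70]
  32 <= 70: swap -> [10, 5, 42, 46, 32, 84, 99, 70]
Place pivot at 5: [10, 5, 42, 46, 32, 70, 99, 84]

Partitioned: [10, 5, 42, 46, 32, 70, 99, 84]


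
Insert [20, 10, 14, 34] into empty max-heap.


Insert 20: [20]
Insert 10: [20, 10]
Insert 14: [20, 10, 14]
Insert 34: [34, 20, 14, 10]

Final heap: [34, 20, 14, 10]


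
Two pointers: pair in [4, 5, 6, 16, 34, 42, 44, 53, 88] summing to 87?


lo=0(4)+hi=8(88)=92
lo=0(4)+hi=7(53)=57
lo=1(5)+hi=7(53)=58
lo=2(6)+hi=7(53)=59
lo=3(16)+hi=7(53)=69
lo=4(34)+hi=7(53)=87

Yes: 34+53=87


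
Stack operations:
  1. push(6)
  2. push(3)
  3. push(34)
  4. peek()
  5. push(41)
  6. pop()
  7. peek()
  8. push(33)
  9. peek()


push(6) -> [6]
push(3) -> [6, 3]
push(34) -> [6, 3, 34]
peek()->34
push(41) -> [6, 3, 34, 41]
pop()->41, [6, 3, 34]
peek()->34
push(33) -> [6, 3, 34, 33]
peek()->33

Final stack: [6, 3, 34, 33]


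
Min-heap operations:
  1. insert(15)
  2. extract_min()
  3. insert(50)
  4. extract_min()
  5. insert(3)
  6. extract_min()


insert(15) -> [15]
extract_min()->15, []
insert(50) -> [50]
extract_min()->50, []
insert(3) -> [3]
extract_min()->3, []

Final heap: []


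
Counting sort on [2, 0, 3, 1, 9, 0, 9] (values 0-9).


Input: [2, 0, 3, 1, 9, 0, 9]
Counts: [2, 1, 1, 1, 0, 0, 0, 0, 0, 2]

Sorted: [0, 0, 1, 2, 3, 9, 9]


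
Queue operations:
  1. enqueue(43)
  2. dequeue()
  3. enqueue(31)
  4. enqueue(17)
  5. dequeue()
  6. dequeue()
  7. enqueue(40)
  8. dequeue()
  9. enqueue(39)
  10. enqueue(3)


enqueue(43) -> [43]
dequeue()->43, []
enqueue(31) -> [31]
enqueue(17) -> [31, 17]
dequeue()->31, [17]
dequeue()->17, []
enqueue(40) -> [40]
dequeue()->40, []
enqueue(39) -> [39]
enqueue(3) -> [39, 3]

Final queue: [39, 3]


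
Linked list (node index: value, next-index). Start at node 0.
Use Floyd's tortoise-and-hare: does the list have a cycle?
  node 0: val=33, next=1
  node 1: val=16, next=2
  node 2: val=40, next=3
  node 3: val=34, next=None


Floyd's tortoise (slow, +1) and hare (fast, +2):
  init: slow=0, fast=0
  step 1: slow=1, fast=2
  step 2: fast 2->3->None, no cycle

Cycle: no


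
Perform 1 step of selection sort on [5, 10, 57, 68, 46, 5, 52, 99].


Initial: [5, 10, 57, 68, 46, 5, 52, 99]
Step 1: min=5 at 0
  Swap: [5, 10, 57, 68, 46, 5, 52, 99]

After 1 step: [5, 10, 57, 68, 46, 5, 52, 99]


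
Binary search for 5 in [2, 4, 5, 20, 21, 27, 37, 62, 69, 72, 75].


Step 1: lo=0, hi=10, mid=5, val=27
Step 2: lo=0, hi=4, mid=2, val=5

Found at index 2


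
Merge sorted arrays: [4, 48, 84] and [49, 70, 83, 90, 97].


Take 4 from A
Take 48 from A
Take 49 from B
Take 70 from B
Take 83 from B
Take 84 from A

Merged: [4, 48, 49, 70, 83, 84, 90, 97]


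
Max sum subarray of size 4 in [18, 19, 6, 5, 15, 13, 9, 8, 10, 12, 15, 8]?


[0:4]: 48
[1:5]: 45
[2:6]: 39
[3:7]: 42
[4:8]: 45
[5:9]: 40
[6:10]: 39
[7:11]: 45
[8:12]: 45

Max: 48 at [0:4]


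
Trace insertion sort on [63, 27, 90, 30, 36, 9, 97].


Initial: [63, 27, 90, 30, 36, 9, 97]
Insert 27: [27, 63, 90, 30, 36, 9, 97]
Insert 90: [27, 63, 90, 30, 36, 9, 97]
Insert 30: [27, 30, 63, 90, 36, 9, 97]
Insert 36: [27, 30, 36, 63, 90, 9, 97]
Insert 9: [9, 27, 30, 36, 63, 90, 97]
Insert 97: [9, 27, 30, 36, 63, 90, 97]

Sorted: [9, 27, 30, 36, 63, 90, 97]


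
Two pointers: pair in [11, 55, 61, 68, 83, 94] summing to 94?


lo=0(11)+hi=5(94)=105
lo=0(11)+hi=4(83)=94

Yes: 11+83=94


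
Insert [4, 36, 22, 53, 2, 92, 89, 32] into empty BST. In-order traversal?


Insert 4: root
Insert 36: R from 4
Insert 22: R from 4 -> L from 36
Insert 53: R from 4 -> R from 36
Insert 2: L from 4
Insert 92: R from 4 -> R from 36 -> R from 53
Insert 89: R from 4 -> R from 36 -> R from 53 -> L from 92
Insert 32: R from 4 -> L from 36 -> R from 22

In-order: [2, 4, 22, 32, 36, 53, 89, 92]


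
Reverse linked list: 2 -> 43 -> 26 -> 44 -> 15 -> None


Step 1: curr=2, set curr.next=prev(None) | reversed so far: 2
Step 2: curr=43, set curr.next=prev(2) | reversed so far: 43 -> 2
Step 3: curr=26, set curr.next=prev(43) | reversed so far: 26 -> 43 -> 2
Step 4: curr=44, set curr.next=prev(26) | reversed so far: 44 -> 26 -> 43 -> 2
Step 5: curr=15, set curr.next=prev(44) | reversed so far: 15 -> 44 -> 26 -> 43 -> 2

15 -> 44 -> 26 -> 43 -> 2 -> None


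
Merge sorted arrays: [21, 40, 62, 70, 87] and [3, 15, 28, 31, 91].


Take 3 from B
Take 15 from B
Take 21 from A
Take 28 from B
Take 31 from B
Take 40 from A
Take 62 from A
Take 70 from A
Take 87 from A

Merged: [3, 15, 21, 28, 31, 40, 62, 70, 87, 91]


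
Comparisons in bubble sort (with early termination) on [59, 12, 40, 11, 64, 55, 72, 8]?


Algorithm: bubble sort (with early termination)
Input: [59, 12, 40, 11, 64, 55, 72, 8]
Sorted: [8, 11, 12, 40, 55, 59, 64, 72]

28


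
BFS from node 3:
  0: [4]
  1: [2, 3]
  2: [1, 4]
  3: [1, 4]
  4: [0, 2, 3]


Visit 3, enqueue [1, 4]
Visit 1, enqueue [2]
Visit 4, enqueue [0]
Visit 2, enqueue []
Visit 0, enqueue []

BFS order: [3, 1, 4, 2, 0]


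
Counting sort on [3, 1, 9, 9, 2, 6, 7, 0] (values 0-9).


Input: [3, 1, 9, 9, 2, 6, 7, 0]
Counts: [1, 1, 1, 1, 0, 0, 1, 1, 0, 2]

Sorted: [0, 1, 2, 3, 6, 7, 9, 9]


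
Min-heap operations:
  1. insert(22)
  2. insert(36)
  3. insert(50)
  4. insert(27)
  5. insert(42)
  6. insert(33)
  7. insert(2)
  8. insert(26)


insert(22) -> [22]
insert(36) -> [22, 36]
insert(50) -> [22, 36, 50]
insert(27) -> [22, 27, 50, 36]
insert(42) -> [22, 27, 50, 36, 42]
insert(33) -> [22, 27, 33, 36, 42, 50]
insert(2) -> [2, 27, 22, 36, 42, 50, 33]
insert(26) -> [2, 26, 22, 27, 42, 50, 33, 36]

Final heap: [2, 26, 22, 27, 42, 50, 33, 36]


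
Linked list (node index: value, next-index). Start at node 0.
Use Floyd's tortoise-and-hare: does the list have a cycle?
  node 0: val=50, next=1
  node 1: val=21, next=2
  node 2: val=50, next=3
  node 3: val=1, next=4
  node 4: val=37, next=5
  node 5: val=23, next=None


Floyd's tortoise (slow, +1) and hare (fast, +2):
  init: slow=0, fast=0
  step 1: slow=1, fast=2
  step 2: slow=2, fast=4
  step 3: fast 4->5->None, no cycle

Cycle: no


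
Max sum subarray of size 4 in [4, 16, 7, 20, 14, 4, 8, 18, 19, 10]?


[0:4]: 47
[1:5]: 57
[2:6]: 45
[3:7]: 46
[4:8]: 44
[5:9]: 49
[6:10]: 55

Max: 57 at [1:5]


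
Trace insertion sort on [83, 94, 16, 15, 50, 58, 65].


Initial: [83, 94, 16, 15, 50, 58, 65]
Insert 94: [83, 94, 16, 15, 50, 58, 65]
Insert 16: [16, 83, 94, 15, 50, 58, 65]
Insert 15: [15, 16, 83, 94, 50, 58, 65]
Insert 50: [15, 16, 50, 83, 94, 58, 65]
Insert 58: [15, 16, 50, 58, 83, 94, 65]
Insert 65: [15, 16, 50, 58, 65, 83, 94]

Sorted: [15, 16, 50, 58, 65, 83, 94]


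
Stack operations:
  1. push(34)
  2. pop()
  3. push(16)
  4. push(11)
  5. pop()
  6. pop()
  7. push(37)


push(34) -> [34]
pop()->34, []
push(16) -> [16]
push(11) -> [16, 11]
pop()->11, [16]
pop()->16, []
push(37) -> [37]

Final stack: [37]


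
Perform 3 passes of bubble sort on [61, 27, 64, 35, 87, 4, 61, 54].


Initial: [61, 27, 64, 35, 87, 4, 61, 54]
Pass 1: [27, 61, 35, 64, 4, 61, 54, 87] (5 swaps)
Pass 2: [27, 35, 61, 4, 61, 54, 64, 87] (4 swaps)
Pass 3: [27, 35, 4, 61, 54, 61, 64, 87] (2 swaps)

After 3 passes: [27, 35, 4, 61, 54, 61, 64, 87]


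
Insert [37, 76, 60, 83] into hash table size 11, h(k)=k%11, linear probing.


Insert 37: h=4 -> slot 4
Insert 76: h=10 -> slot 10
Insert 60: h=5 -> slot 5
Insert 83: h=6 -> slot 6

Table: [None, None, None, None, 37, 60, 83, None, None, None, 76]


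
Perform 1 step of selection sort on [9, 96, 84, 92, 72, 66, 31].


Initial: [9, 96, 84, 92, 72, 66, 31]
Step 1: min=9 at 0
  Swap: [9, 96, 84, 92, 72, 66, 31]

After 1 step: [9, 96, 84, 92, 72, 66, 31]


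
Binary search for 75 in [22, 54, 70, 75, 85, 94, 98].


Step 1: lo=0, hi=6, mid=3, val=75

Found at index 3


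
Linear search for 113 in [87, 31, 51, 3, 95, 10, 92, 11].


i=0: 87!=113
i=1: 31!=113
i=2: 51!=113
i=3: 3!=113
i=4: 95!=113
i=5: 10!=113
i=6: 92!=113
i=7: 11!=113

Not found, 8 comps


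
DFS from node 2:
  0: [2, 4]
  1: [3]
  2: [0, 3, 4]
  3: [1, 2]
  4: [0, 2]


Visit 2, push [4, 3, 0]
Visit 0, push [4]
Visit 4, push []
Visit 3, push [1]
Visit 1, push []

DFS order: [2, 0, 4, 3, 1]


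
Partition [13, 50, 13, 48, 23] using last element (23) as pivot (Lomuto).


Pivot: 23
  13 <= 23: advance i (no swap)
  13 <= 23: swap -> [13, 13, 50, 48, 23]
Place pivot at 2: [13, 13, 23, 48, 50]

Partitioned: [13, 13, 23, 48, 50]


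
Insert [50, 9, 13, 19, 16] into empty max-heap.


Insert 50: [50]
Insert 9: [50, 9]
Insert 13: [50, 9, 13]
Insert 19: [50, 19, 13, 9]
Insert 16: [50, 19, 13, 9, 16]

Final heap: [50, 19, 13, 9, 16]


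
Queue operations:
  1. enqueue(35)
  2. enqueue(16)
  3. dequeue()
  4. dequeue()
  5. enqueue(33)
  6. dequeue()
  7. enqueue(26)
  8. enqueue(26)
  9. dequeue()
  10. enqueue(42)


enqueue(35) -> [35]
enqueue(16) -> [35, 16]
dequeue()->35, [16]
dequeue()->16, []
enqueue(33) -> [33]
dequeue()->33, []
enqueue(26) -> [26]
enqueue(26) -> [26, 26]
dequeue()->26, [26]
enqueue(42) -> [26, 42]

Final queue: [26, 42]


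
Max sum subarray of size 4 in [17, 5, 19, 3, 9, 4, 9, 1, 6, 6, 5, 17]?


[0:4]: 44
[1:5]: 36
[2:6]: 35
[3:7]: 25
[4:8]: 23
[5:9]: 20
[6:10]: 22
[7:11]: 18
[8:12]: 34

Max: 44 at [0:4]


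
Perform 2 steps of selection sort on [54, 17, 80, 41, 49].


Initial: [54, 17, 80, 41, 49]
Step 1: min=17 at 1
  Swap: [17, 54, 80, 41, 49]
Step 2: min=41 at 3
  Swap: [17, 41, 80, 54, 49]

After 2 steps: [17, 41, 80, 54, 49]


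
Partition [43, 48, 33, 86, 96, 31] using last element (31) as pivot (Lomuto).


Pivot: 31
Place pivot at 0: [31, 48, 33, 86, 96, 43]

Partitioned: [31, 48, 33, 86, 96, 43]


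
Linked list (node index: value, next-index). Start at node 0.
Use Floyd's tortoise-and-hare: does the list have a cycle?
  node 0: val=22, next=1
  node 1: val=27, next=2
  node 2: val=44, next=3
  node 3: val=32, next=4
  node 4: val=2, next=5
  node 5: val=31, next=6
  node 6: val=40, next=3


Floyd's tortoise (slow, +1) and hare (fast, +2):
  init: slow=0, fast=0
  step 1: slow=1, fast=2
  step 2: slow=2, fast=4
  step 3: slow=3, fast=6
  step 4: slow=4, fast=4
  slow == fast at node 4: cycle detected

Cycle: yes


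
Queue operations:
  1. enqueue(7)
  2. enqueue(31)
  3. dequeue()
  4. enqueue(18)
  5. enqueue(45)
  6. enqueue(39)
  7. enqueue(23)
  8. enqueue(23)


enqueue(7) -> [7]
enqueue(31) -> [7, 31]
dequeue()->7, [31]
enqueue(18) -> [31, 18]
enqueue(45) -> [31, 18, 45]
enqueue(39) -> [31, 18, 45, 39]
enqueue(23) -> [31, 18, 45, 39, 23]
enqueue(23) -> [31, 18, 45, 39, 23, 23]

Final queue: [31, 18, 45, 39, 23, 23]


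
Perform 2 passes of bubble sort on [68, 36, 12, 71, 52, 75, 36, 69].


Initial: [68, 36, 12, 71, 52, 75, 36, 69]
Pass 1: [36, 12, 68, 52, 71, 36, 69, 75] (5 swaps)
Pass 2: [12, 36, 52, 68, 36, 69, 71, 75] (4 swaps)

After 2 passes: [12, 36, 52, 68, 36, 69, 71, 75]


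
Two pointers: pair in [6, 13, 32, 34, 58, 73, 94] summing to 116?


lo=0(6)+hi=6(94)=100
lo=1(13)+hi=6(94)=107
lo=2(32)+hi=6(94)=126
lo=2(32)+hi=5(73)=105
lo=3(34)+hi=5(73)=107
lo=4(58)+hi=5(73)=131

No pair found


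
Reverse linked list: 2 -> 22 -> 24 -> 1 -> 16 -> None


Step 1: curr=2, set curr.next=prev(None) | reversed so far: 2
Step 2: curr=22, set curr.next=prev(2) | reversed so far: 22 -> 2
Step 3: curr=24, set curr.next=prev(22) | reversed so far: 24 -> 22 -> 2
Step 4: curr=1, set curr.next=prev(24) | reversed so far: 1 -> 24 -> 22 -> 2
Step 5: curr=16, set curr.next=prev(1) | reversed so far: 16 -> 1 -> 24 -> 22 -> 2

16 -> 1 -> 24 -> 22 -> 2 -> None


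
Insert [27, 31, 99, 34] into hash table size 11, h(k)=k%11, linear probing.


Insert 27: h=5 -> slot 5
Insert 31: h=9 -> slot 9
Insert 99: h=0 -> slot 0
Insert 34: h=1 -> slot 1

Table: [99, 34, None, None, None, 27, None, None, None, 31, None]


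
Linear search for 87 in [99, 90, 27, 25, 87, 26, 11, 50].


i=0: 99!=87
i=1: 90!=87
i=2: 27!=87
i=3: 25!=87
i=4: 87==87 found!

Found at 4, 5 comps


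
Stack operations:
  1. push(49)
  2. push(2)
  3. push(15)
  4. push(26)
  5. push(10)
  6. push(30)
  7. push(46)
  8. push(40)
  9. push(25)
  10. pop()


push(49) -> [49]
push(2) -> [49, 2]
push(15) -> [49, 2, 15]
push(26) -> [49, 2, 15, 26]
push(10) -> [49, 2, 15, 26, 10]
push(30) -> [49, 2, 15, 26, 10, 30]
push(46) -> [49, 2, 15, 26, 10, 30, 46]
push(40) -> [49, 2, 15, 26, 10, 30, 46, 40]
push(25) -> [49, 2, 15, 26, 10, 30, 46, 40, 25]
pop()->25, [49, 2, 15, 26, 10, 30, 46, 40]

Final stack: [49, 2, 15, 26, 10, 30, 46, 40]


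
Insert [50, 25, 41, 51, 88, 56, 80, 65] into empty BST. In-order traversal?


Insert 50: root
Insert 25: L from 50
Insert 41: L from 50 -> R from 25
Insert 51: R from 50
Insert 88: R from 50 -> R from 51
Insert 56: R from 50 -> R from 51 -> L from 88
Insert 80: R from 50 -> R from 51 -> L from 88 -> R from 56
Insert 65: R from 50 -> R from 51 -> L from 88 -> R from 56 -> L from 80

In-order: [25, 41, 50, 51, 56, 65, 80, 88]


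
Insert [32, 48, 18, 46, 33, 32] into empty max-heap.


Insert 32: [32]
Insert 48: [48, 32]
Insert 18: [48, 32, 18]
Insert 46: [48, 46, 18, 32]
Insert 33: [48, 46, 18, 32, 33]
Insert 32: [48, 46, 32, 32, 33, 18]

Final heap: [48, 46, 32, 32, 33, 18]


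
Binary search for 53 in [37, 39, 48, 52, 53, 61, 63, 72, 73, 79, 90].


Step 1: lo=0, hi=10, mid=5, val=61
Step 2: lo=0, hi=4, mid=2, val=48
Step 3: lo=3, hi=4, mid=3, val=52
Step 4: lo=4, hi=4, mid=4, val=53

Found at index 4


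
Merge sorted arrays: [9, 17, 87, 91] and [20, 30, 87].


Take 9 from A
Take 17 from A
Take 20 from B
Take 30 from B
Take 87 from A
Take 87 from B

Merged: [9, 17, 20, 30, 87, 87, 91]


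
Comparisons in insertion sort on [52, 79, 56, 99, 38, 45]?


Algorithm: insertion sort
Input: [52, 79, 56, 99, 38, 45]
Sorted: [38, 45, 52, 56, 79, 99]

13


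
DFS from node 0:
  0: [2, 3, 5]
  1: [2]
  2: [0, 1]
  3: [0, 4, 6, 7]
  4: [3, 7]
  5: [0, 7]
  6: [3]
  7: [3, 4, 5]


Visit 0, push [5, 3, 2]
Visit 2, push [1]
Visit 1, push []
Visit 3, push [7, 6, 4]
Visit 4, push [7]
Visit 7, push [5]
Visit 5, push []
Visit 6, push []

DFS order: [0, 2, 1, 3, 4, 7, 5, 6]


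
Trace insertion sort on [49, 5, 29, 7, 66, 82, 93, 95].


Initial: [49, 5, 29, 7, 66, 82, 93, 95]
Insert 5: [5, 49, 29, 7, 66, 82, 93, 95]
Insert 29: [5, 29, 49, 7, 66, 82, 93, 95]
Insert 7: [5, 7, 29, 49, 66, 82, 93, 95]
Insert 66: [5, 7, 29, 49, 66, 82, 93, 95]
Insert 82: [5, 7, 29, 49, 66, 82, 93, 95]
Insert 93: [5, 7, 29, 49, 66, 82, 93, 95]
Insert 95: [5, 7, 29, 49, 66, 82, 93, 95]

Sorted: [5, 7, 29, 49, 66, 82, 93, 95]


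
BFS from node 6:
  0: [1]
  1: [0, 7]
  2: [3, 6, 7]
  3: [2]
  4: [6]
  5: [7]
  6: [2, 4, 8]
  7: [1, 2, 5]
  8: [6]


Visit 6, enqueue [2, 4, 8]
Visit 2, enqueue [3, 7]
Visit 4, enqueue []
Visit 8, enqueue []
Visit 3, enqueue []
Visit 7, enqueue [1, 5]
Visit 1, enqueue [0]
Visit 5, enqueue []
Visit 0, enqueue []

BFS order: [6, 2, 4, 8, 3, 7, 1, 5, 0]


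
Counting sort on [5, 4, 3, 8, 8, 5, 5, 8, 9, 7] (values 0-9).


Input: [5, 4, 3, 8, 8, 5, 5, 8, 9, 7]
Counts: [0, 0, 0, 1, 1, 3, 0, 1, 3, 1]

Sorted: [3, 4, 5, 5, 5, 7, 8, 8, 8, 9]


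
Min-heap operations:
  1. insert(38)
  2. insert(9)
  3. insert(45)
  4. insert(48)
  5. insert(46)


insert(38) -> [38]
insert(9) -> [9, 38]
insert(45) -> [9, 38, 45]
insert(48) -> [9, 38, 45, 48]
insert(46) -> [9, 38, 45, 48, 46]

Final heap: [9, 38, 45, 48, 46]


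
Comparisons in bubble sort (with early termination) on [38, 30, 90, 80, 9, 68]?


Algorithm: bubble sort (with early termination)
Input: [38, 30, 90, 80, 9, 68]
Sorted: [9, 30, 38, 68, 80, 90]

15


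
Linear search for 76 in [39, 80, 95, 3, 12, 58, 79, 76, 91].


i=0: 39!=76
i=1: 80!=76
i=2: 95!=76
i=3: 3!=76
i=4: 12!=76
i=5: 58!=76
i=6: 79!=76
i=7: 76==76 found!

Found at 7, 8 comps


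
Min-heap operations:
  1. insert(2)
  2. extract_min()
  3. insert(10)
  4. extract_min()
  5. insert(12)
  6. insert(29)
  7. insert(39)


insert(2) -> [2]
extract_min()->2, []
insert(10) -> [10]
extract_min()->10, []
insert(12) -> [12]
insert(29) -> [12, 29]
insert(39) -> [12, 29, 39]

Final heap: [12, 29, 39]


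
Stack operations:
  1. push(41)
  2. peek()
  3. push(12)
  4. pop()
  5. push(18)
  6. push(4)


push(41) -> [41]
peek()->41
push(12) -> [41, 12]
pop()->12, [41]
push(18) -> [41, 18]
push(4) -> [41, 18, 4]

Final stack: [41, 18, 4]


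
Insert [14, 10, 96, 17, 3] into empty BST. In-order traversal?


Insert 14: root
Insert 10: L from 14
Insert 96: R from 14
Insert 17: R from 14 -> L from 96
Insert 3: L from 14 -> L from 10

In-order: [3, 10, 14, 17, 96]


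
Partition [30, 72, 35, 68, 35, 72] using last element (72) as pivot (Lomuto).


Pivot: 72
  30 <= 72: advance i (no swap)
  72 <= 72: advance i (no swap)
  35 <= 72: advance i (no swap)
  68 <= 72: advance i (no swap)
  35 <= 72: advance i (no swap)
Place pivot at 5: [30, 72, 35, 68, 35, 72]

Partitioned: [30, 72, 35, 68, 35, 72]


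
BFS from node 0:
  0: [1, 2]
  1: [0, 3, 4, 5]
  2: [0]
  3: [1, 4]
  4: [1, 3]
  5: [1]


Visit 0, enqueue [1, 2]
Visit 1, enqueue [3, 4, 5]
Visit 2, enqueue []
Visit 3, enqueue []
Visit 4, enqueue []
Visit 5, enqueue []

BFS order: [0, 1, 2, 3, 4, 5]


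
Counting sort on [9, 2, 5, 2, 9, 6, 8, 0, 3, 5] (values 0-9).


Input: [9, 2, 5, 2, 9, 6, 8, 0, 3, 5]
Counts: [1, 0, 2, 1, 0, 2, 1, 0, 1, 2]

Sorted: [0, 2, 2, 3, 5, 5, 6, 8, 9, 9]


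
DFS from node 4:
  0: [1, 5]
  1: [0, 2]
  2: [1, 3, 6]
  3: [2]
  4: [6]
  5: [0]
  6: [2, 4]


Visit 4, push [6]
Visit 6, push [2]
Visit 2, push [3, 1]
Visit 1, push [0]
Visit 0, push [5]
Visit 5, push []
Visit 3, push []

DFS order: [4, 6, 2, 1, 0, 5, 3]


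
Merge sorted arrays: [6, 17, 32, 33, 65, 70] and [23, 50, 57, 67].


Take 6 from A
Take 17 from A
Take 23 from B
Take 32 from A
Take 33 from A
Take 50 from B
Take 57 from B
Take 65 from A
Take 67 from B

Merged: [6, 17, 23, 32, 33, 50, 57, 65, 67, 70]


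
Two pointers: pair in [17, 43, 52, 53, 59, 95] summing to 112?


lo=0(17)+hi=5(95)=112

Yes: 17+95=112


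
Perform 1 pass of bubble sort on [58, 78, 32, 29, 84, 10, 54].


Initial: [58, 78, 32, 29, 84, 10, 54]
Pass 1: [58, 32, 29, 78, 10, 54, 84] (4 swaps)

After 1 pass: [58, 32, 29, 78, 10, 54, 84]


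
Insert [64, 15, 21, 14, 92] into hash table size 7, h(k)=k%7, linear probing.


Insert 64: h=1 -> slot 1
Insert 15: h=1, 1 probes -> slot 2
Insert 21: h=0 -> slot 0
Insert 14: h=0, 3 probes -> slot 3
Insert 92: h=1, 3 probes -> slot 4

Table: [21, 64, 15, 14, 92, None, None]


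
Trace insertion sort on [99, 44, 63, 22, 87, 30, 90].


Initial: [99, 44, 63, 22, 87, 30, 90]
Insert 44: [44, 99, 63, 22, 87, 30, 90]
Insert 63: [44, 63, 99, 22, 87, 30, 90]
Insert 22: [22, 44, 63, 99, 87, 30, 90]
Insert 87: [22, 44, 63, 87, 99, 30, 90]
Insert 30: [22, 30, 44, 63, 87, 99, 90]
Insert 90: [22, 30, 44, 63, 87, 90, 99]

Sorted: [22, 30, 44, 63, 87, 90, 99]


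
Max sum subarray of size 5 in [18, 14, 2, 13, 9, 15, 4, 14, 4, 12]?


[0:5]: 56
[1:6]: 53
[2:7]: 43
[3:8]: 55
[4:9]: 46
[5:10]: 49

Max: 56 at [0:5]


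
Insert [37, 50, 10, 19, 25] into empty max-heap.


Insert 37: [37]
Insert 50: [50, 37]
Insert 10: [50, 37, 10]
Insert 19: [50, 37, 10, 19]
Insert 25: [50, 37, 10, 19, 25]

Final heap: [50, 37, 10, 19, 25]


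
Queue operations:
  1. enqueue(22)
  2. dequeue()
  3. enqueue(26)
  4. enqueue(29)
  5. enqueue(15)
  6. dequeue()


enqueue(22) -> [22]
dequeue()->22, []
enqueue(26) -> [26]
enqueue(29) -> [26, 29]
enqueue(15) -> [26, 29, 15]
dequeue()->26, [29, 15]

Final queue: [29, 15]


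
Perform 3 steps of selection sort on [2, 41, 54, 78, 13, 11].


Initial: [2, 41, 54, 78, 13, 11]
Step 1: min=2 at 0
  Swap: [2, 41, 54, 78, 13, 11]
Step 2: min=11 at 5
  Swap: [2, 11, 54, 78, 13, 41]
Step 3: min=13 at 4
  Swap: [2, 11, 13, 78, 54, 41]

After 3 steps: [2, 11, 13, 78, 54, 41]


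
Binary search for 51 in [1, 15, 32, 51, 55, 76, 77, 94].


Step 1: lo=0, hi=7, mid=3, val=51

Found at index 3


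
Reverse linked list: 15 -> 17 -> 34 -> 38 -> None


Step 1: curr=15, set curr.next=prev(None) | reversed so far: 15
Step 2: curr=17, set curr.next=prev(15) | reversed so far: 17 -> 15
Step 3: curr=34, set curr.next=prev(17) | reversed so far: 34 -> 17 -> 15
Step 4: curr=38, set curr.next=prev(34) | reversed so far: 38 -> 34 -> 17 -> 15

38 -> 34 -> 17 -> 15 -> None


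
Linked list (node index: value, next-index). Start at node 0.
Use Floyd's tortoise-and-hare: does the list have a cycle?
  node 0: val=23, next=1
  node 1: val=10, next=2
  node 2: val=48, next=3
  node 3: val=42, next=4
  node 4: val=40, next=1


Floyd's tortoise (slow, +1) and hare (fast, +2):
  init: slow=0, fast=0
  step 1: slow=1, fast=2
  step 2: slow=2, fast=4
  step 3: slow=3, fast=2
  step 4: slow=4, fast=4
  slow == fast at node 4: cycle detected

Cycle: yes


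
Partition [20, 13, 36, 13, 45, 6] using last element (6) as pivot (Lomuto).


Pivot: 6
Place pivot at 0: [6, 13, 36, 13, 45, 20]

Partitioned: [6, 13, 36, 13, 45, 20]


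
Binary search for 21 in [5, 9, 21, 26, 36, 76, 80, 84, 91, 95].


Step 1: lo=0, hi=9, mid=4, val=36
Step 2: lo=0, hi=3, mid=1, val=9
Step 3: lo=2, hi=3, mid=2, val=21

Found at index 2


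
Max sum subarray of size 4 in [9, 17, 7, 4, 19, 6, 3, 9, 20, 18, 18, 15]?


[0:4]: 37
[1:5]: 47
[2:6]: 36
[3:7]: 32
[4:8]: 37
[5:9]: 38
[6:10]: 50
[7:11]: 65
[8:12]: 71

Max: 71 at [8:12]


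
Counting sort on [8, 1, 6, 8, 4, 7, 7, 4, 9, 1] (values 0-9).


Input: [8, 1, 6, 8, 4, 7, 7, 4, 9, 1]
Counts: [0, 2, 0, 0, 2, 0, 1, 2, 2, 1]

Sorted: [1, 1, 4, 4, 6, 7, 7, 8, 8, 9]


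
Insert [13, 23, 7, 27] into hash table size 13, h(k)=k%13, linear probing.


Insert 13: h=0 -> slot 0
Insert 23: h=10 -> slot 10
Insert 7: h=7 -> slot 7
Insert 27: h=1 -> slot 1

Table: [13, 27, None, None, None, None, None, 7, None, None, 23, None, None]


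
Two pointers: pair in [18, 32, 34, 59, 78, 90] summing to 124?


lo=0(18)+hi=5(90)=108
lo=1(32)+hi=5(90)=122
lo=2(34)+hi=5(90)=124

Yes: 34+90=124


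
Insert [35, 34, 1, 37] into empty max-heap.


Insert 35: [35]
Insert 34: [35, 34]
Insert 1: [35, 34, 1]
Insert 37: [37, 35, 1, 34]

Final heap: [37, 35, 1, 34]


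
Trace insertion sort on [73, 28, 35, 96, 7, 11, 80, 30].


Initial: [73, 28, 35, 96, 7, 11, 80, 30]
Insert 28: [28, 73, 35, 96, 7, 11, 80, 30]
Insert 35: [28, 35, 73, 96, 7, 11, 80, 30]
Insert 96: [28, 35, 73, 96, 7, 11, 80, 30]
Insert 7: [7, 28, 35, 73, 96, 11, 80, 30]
Insert 11: [7, 11, 28, 35, 73, 96, 80, 30]
Insert 80: [7, 11, 28, 35, 73, 80, 96, 30]
Insert 30: [7, 11, 28, 30, 35, 73, 80, 96]

Sorted: [7, 11, 28, 30, 35, 73, 80, 96]


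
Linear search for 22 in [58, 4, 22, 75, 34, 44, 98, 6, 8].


i=0: 58!=22
i=1: 4!=22
i=2: 22==22 found!

Found at 2, 3 comps


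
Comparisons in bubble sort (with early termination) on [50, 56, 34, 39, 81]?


Algorithm: bubble sort (with early termination)
Input: [50, 56, 34, 39, 81]
Sorted: [34, 39, 50, 56, 81]

9


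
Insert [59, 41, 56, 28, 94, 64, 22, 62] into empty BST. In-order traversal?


Insert 59: root
Insert 41: L from 59
Insert 56: L from 59 -> R from 41
Insert 28: L from 59 -> L from 41
Insert 94: R from 59
Insert 64: R from 59 -> L from 94
Insert 22: L from 59 -> L from 41 -> L from 28
Insert 62: R from 59 -> L from 94 -> L from 64

In-order: [22, 28, 41, 56, 59, 62, 64, 94]


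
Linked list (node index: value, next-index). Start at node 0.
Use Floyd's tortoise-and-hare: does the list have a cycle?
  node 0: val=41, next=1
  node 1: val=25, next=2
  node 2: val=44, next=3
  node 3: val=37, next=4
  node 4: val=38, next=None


Floyd's tortoise (slow, +1) and hare (fast, +2):
  init: slow=0, fast=0
  step 1: slow=1, fast=2
  step 2: slow=2, fast=4
  step 3: fast -> None, no cycle

Cycle: no


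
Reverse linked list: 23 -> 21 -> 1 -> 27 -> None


Step 1: curr=23, set curr.next=prev(None) | reversed so far: 23
Step 2: curr=21, set curr.next=prev(23) | reversed so far: 21 -> 23
Step 3: curr=1, set curr.next=prev(21) | reversed so far: 1 -> 21 -> 23
Step 4: curr=27, set curr.next=prev(1) | reversed so far: 27 -> 1 -> 21 -> 23

27 -> 1 -> 21 -> 23 -> None


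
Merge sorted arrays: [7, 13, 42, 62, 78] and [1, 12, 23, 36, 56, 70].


Take 1 from B
Take 7 from A
Take 12 from B
Take 13 from A
Take 23 from B
Take 36 from B
Take 42 from A
Take 56 from B
Take 62 from A
Take 70 from B

Merged: [1, 7, 12, 13, 23, 36, 42, 56, 62, 70, 78]


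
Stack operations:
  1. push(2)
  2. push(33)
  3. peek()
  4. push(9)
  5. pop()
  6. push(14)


push(2) -> [2]
push(33) -> [2, 33]
peek()->33
push(9) -> [2, 33, 9]
pop()->9, [2, 33]
push(14) -> [2, 33, 14]

Final stack: [2, 33, 14]


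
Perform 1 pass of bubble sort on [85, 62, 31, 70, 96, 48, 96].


Initial: [85, 62, 31, 70, 96, 48, 96]
Pass 1: [62, 31, 70, 85, 48, 96, 96] (4 swaps)

After 1 pass: [62, 31, 70, 85, 48, 96, 96]


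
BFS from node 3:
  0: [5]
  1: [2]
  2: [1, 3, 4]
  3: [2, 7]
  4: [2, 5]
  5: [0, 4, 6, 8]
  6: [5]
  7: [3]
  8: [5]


Visit 3, enqueue [2, 7]
Visit 2, enqueue [1, 4]
Visit 7, enqueue []
Visit 1, enqueue []
Visit 4, enqueue [5]
Visit 5, enqueue [0, 6, 8]
Visit 0, enqueue []
Visit 6, enqueue []
Visit 8, enqueue []

BFS order: [3, 2, 7, 1, 4, 5, 0, 6, 8]


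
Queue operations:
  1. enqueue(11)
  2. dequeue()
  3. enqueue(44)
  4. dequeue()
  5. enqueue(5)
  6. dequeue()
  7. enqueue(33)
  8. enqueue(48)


enqueue(11) -> [11]
dequeue()->11, []
enqueue(44) -> [44]
dequeue()->44, []
enqueue(5) -> [5]
dequeue()->5, []
enqueue(33) -> [33]
enqueue(48) -> [33, 48]

Final queue: [33, 48]


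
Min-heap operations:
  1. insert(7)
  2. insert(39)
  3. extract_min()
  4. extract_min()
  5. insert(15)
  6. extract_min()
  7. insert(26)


insert(7) -> [7]
insert(39) -> [7, 39]
extract_min()->7, [39]
extract_min()->39, []
insert(15) -> [15]
extract_min()->15, []
insert(26) -> [26]

Final heap: [26]


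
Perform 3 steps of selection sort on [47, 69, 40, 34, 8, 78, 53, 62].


Initial: [47, 69, 40, 34, 8, 78, 53, 62]
Step 1: min=8 at 4
  Swap: [8, 69, 40, 34, 47, 78, 53, 62]
Step 2: min=34 at 3
  Swap: [8, 34, 40, 69, 47, 78, 53, 62]
Step 3: min=40 at 2
  Swap: [8, 34, 40, 69, 47, 78, 53, 62]

After 3 steps: [8, 34, 40, 69, 47, 78, 53, 62]


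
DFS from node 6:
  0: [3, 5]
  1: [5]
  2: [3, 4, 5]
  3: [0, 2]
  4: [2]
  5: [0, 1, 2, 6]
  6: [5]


Visit 6, push [5]
Visit 5, push [2, 1, 0]
Visit 0, push [3]
Visit 3, push [2]
Visit 2, push [4]
Visit 4, push []
Visit 1, push []

DFS order: [6, 5, 0, 3, 2, 4, 1]


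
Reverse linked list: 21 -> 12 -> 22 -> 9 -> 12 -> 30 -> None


Step 1: curr=21, set curr.next=prev(None) | reversed so far: 21
Step 2: curr=12, set curr.next=prev(21) | reversed so far: 12 -> 21
Step 3: curr=22, set curr.next=prev(12) | reversed so far: 22 -> 12 -> 21
Step 4: curr=9, set curr.next=prev(22) | reversed so far: 9 -> 22 -> 12 -> 21
Step 5: curr=12, set curr.next=prev(9) | reversed so far: 12 -> 9 -> 22 -> 12 -> 21
Step 6: curr=30, set curr.next=prev(12) | reversed so far: 30 -> 12 -> 9 -> 22 -> 12 -> 21

30 -> 12 -> 9 -> 22 -> 12 -> 21 -> None


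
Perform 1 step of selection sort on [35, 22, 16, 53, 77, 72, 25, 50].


Initial: [35, 22, 16, 53, 77, 72, 25, 50]
Step 1: min=16 at 2
  Swap: [16, 22, 35, 53, 77, 72, 25, 50]

After 1 step: [16, 22, 35, 53, 77, 72, 25, 50]


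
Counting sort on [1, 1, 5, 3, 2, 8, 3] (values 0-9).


Input: [1, 1, 5, 3, 2, 8, 3]
Counts: [0, 2, 1, 2, 0, 1, 0, 0, 1, 0]

Sorted: [1, 1, 2, 3, 3, 5, 8]


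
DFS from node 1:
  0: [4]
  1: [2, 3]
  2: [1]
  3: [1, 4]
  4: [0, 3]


Visit 1, push [3, 2]
Visit 2, push []
Visit 3, push [4]
Visit 4, push [0]
Visit 0, push []

DFS order: [1, 2, 3, 4, 0]


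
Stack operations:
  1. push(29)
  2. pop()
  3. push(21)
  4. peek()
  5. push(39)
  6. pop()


push(29) -> [29]
pop()->29, []
push(21) -> [21]
peek()->21
push(39) -> [21, 39]
pop()->39, [21]

Final stack: [21]


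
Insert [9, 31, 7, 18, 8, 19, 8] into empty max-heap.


Insert 9: [9]
Insert 31: [31, 9]
Insert 7: [31, 9, 7]
Insert 18: [31, 18, 7, 9]
Insert 8: [31, 18, 7, 9, 8]
Insert 19: [31, 18, 19, 9, 8, 7]
Insert 8: [31, 18, 19, 9, 8, 7, 8]

Final heap: [31, 18, 19, 9, 8, 7, 8]


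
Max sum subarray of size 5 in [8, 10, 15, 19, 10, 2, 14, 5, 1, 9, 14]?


[0:5]: 62
[1:6]: 56
[2:7]: 60
[3:8]: 50
[4:9]: 32
[5:10]: 31
[6:11]: 43

Max: 62 at [0:5]


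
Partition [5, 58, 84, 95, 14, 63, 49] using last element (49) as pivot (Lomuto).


Pivot: 49
  5 <= 49: advance i (no swap)
  14 <= 49: swap -> [5, 14, 84, 95, 58, 63, 49]
Place pivot at 2: [5, 14, 49, 95, 58, 63, 84]

Partitioned: [5, 14, 49, 95, 58, 63, 84]


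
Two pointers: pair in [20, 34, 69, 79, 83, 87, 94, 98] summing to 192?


lo=0(20)+hi=7(98)=118
lo=1(34)+hi=7(98)=132
lo=2(69)+hi=7(98)=167
lo=3(79)+hi=7(98)=177
lo=4(83)+hi=7(98)=181
lo=5(87)+hi=7(98)=185
lo=6(94)+hi=7(98)=192

Yes: 94+98=192


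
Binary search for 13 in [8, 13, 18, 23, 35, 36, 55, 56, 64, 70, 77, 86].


Step 1: lo=0, hi=11, mid=5, val=36
Step 2: lo=0, hi=4, mid=2, val=18
Step 3: lo=0, hi=1, mid=0, val=8
Step 4: lo=1, hi=1, mid=1, val=13

Found at index 1


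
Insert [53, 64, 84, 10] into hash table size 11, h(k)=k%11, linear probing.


Insert 53: h=9 -> slot 9
Insert 64: h=9, 1 probes -> slot 10
Insert 84: h=7 -> slot 7
Insert 10: h=10, 1 probes -> slot 0

Table: [10, None, None, None, None, None, None, 84, None, 53, 64]


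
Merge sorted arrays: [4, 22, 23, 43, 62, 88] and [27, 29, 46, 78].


Take 4 from A
Take 22 from A
Take 23 from A
Take 27 from B
Take 29 from B
Take 43 from A
Take 46 from B
Take 62 from A
Take 78 from B

Merged: [4, 22, 23, 27, 29, 43, 46, 62, 78, 88]


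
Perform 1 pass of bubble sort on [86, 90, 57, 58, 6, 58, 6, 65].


Initial: [86, 90, 57, 58, 6, 58, 6, 65]
Pass 1: [86, 57, 58, 6, 58, 6, 65, 90] (6 swaps)

After 1 pass: [86, 57, 58, 6, 58, 6, 65, 90]


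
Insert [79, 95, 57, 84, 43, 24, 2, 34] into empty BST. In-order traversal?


Insert 79: root
Insert 95: R from 79
Insert 57: L from 79
Insert 84: R from 79 -> L from 95
Insert 43: L from 79 -> L from 57
Insert 24: L from 79 -> L from 57 -> L from 43
Insert 2: L from 79 -> L from 57 -> L from 43 -> L from 24
Insert 34: L from 79 -> L from 57 -> L from 43 -> R from 24

In-order: [2, 24, 34, 43, 57, 79, 84, 95]


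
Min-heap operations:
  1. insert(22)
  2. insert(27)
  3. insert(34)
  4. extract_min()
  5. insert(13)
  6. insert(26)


insert(22) -> [22]
insert(27) -> [22, 27]
insert(34) -> [22, 27, 34]
extract_min()->22, [27, 34]
insert(13) -> [13, 34, 27]
insert(26) -> [13, 26, 27, 34]

Final heap: [13, 26, 27, 34]


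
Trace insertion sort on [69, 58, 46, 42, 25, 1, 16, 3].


Initial: [69, 58, 46, 42, 25, 1, 16, 3]
Insert 58: [58, 69, 46, 42, 25, 1, 16, 3]
Insert 46: [46, 58, 69, 42, 25, 1, 16, 3]
Insert 42: [42, 46, 58, 69, 25, 1, 16, 3]
Insert 25: [25, 42, 46, 58, 69, 1, 16, 3]
Insert 1: [1, 25, 42, 46, 58, 69, 16, 3]
Insert 16: [1, 16, 25, 42, 46, 58, 69, 3]
Insert 3: [1, 3, 16, 25, 42, 46, 58, 69]

Sorted: [1, 3, 16, 25, 42, 46, 58, 69]


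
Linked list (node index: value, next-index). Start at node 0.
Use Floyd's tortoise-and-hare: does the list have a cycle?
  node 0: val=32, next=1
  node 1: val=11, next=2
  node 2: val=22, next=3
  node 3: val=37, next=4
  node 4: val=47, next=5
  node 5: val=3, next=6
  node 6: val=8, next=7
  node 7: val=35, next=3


Floyd's tortoise (slow, +1) and hare (fast, +2):
  init: slow=0, fast=0
  step 1: slow=1, fast=2
  step 2: slow=2, fast=4
  step 3: slow=3, fast=6
  step 4: slow=4, fast=3
  step 5: slow=5, fast=5
  slow == fast at node 5: cycle detected

Cycle: yes


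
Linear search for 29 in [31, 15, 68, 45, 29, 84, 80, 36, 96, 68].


i=0: 31!=29
i=1: 15!=29
i=2: 68!=29
i=3: 45!=29
i=4: 29==29 found!

Found at 4, 5 comps


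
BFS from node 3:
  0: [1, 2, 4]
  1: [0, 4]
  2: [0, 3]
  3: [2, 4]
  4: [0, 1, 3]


Visit 3, enqueue [2, 4]
Visit 2, enqueue [0]
Visit 4, enqueue [1]
Visit 0, enqueue []
Visit 1, enqueue []

BFS order: [3, 2, 4, 0, 1]


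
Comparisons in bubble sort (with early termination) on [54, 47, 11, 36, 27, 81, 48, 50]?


Algorithm: bubble sort (with early termination)
Input: [54, 47, 11, 36, 27, 81, 48, 50]
Sorted: [11, 27, 36, 47, 48, 50, 54, 81]

22


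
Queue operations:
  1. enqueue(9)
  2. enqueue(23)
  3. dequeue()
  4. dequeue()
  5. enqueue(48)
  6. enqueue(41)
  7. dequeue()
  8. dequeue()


enqueue(9) -> [9]
enqueue(23) -> [9, 23]
dequeue()->9, [23]
dequeue()->23, []
enqueue(48) -> [48]
enqueue(41) -> [48, 41]
dequeue()->48, [41]
dequeue()->41, []

Final queue: []


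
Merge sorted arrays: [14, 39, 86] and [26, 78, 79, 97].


Take 14 from A
Take 26 from B
Take 39 from A
Take 78 from B
Take 79 from B
Take 86 from A

Merged: [14, 26, 39, 78, 79, 86, 97]


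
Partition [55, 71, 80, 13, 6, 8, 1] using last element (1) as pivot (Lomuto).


Pivot: 1
Place pivot at 0: [1, 71, 80, 13, 6, 8, 55]

Partitioned: [1, 71, 80, 13, 6, 8, 55]


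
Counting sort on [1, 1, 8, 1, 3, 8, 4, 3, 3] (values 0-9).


Input: [1, 1, 8, 1, 3, 8, 4, 3, 3]
Counts: [0, 3, 0, 3, 1, 0, 0, 0, 2, 0]

Sorted: [1, 1, 1, 3, 3, 3, 4, 8, 8]


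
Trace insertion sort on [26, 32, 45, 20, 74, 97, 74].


Initial: [26, 32, 45, 20, 74, 97, 74]
Insert 32: [26, 32, 45, 20, 74, 97, 74]
Insert 45: [26, 32, 45, 20, 74, 97, 74]
Insert 20: [20, 26, 32, 45, 74, 97, 74]
Insert 74: [20, 26, 32, 45, 74, 97, 74]
Insert 97: [20, 26, 32, 45, 74, 97, 74]
Insert 74: [20, 26, 32, 45, 74, 74, 97]

Sorted: [20, 26, 32, 45, 74, 74, 97]


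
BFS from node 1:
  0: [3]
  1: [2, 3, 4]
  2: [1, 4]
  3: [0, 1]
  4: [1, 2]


Visit 1, enqueue [2, 3, 4]
Visit 2, enqueue []
Visit 3, enqueue [0]
Visit 4, enqueue []
Visit 0, enqueue []

BFS order: [1, 2, 3, 4, 0]


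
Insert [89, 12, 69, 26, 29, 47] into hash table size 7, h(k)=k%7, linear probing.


Insert 89: h=5 -> slot 5
Insert 12: h=5, 1 probes -> slot 6
Insert 69: h=6, 1 probes -> slot 0
Insert 26: h=5, 3 probes -> slot 1
Insert 29: h=1, 1 probes -> slot 2
Insert 47: h=5, 5 probes -> slot 3

Table: [69, 26, 29, 47, None, 89, 12]


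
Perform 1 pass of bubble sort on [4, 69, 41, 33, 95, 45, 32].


Initial: [4, 69, 41, 33, 95, 45, 32]
Pass 1: [4, 41, 33, 69, 45, 32, 95] (4 swaps)

After 1 pass: [4, 41, 33, 69, 45, 32, 95]


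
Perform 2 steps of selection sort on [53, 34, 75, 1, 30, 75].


Initial: [53, 34, 75, 1, 30, 75]
Step 1: min=1 at 3
  Swap: [1, 34, 75, 53, 30, 75]
Step 2: min=30 at 4
  Swap: [1, 30, 75, 53, 34, 75]

After 2 steps: [1, 30, 75, 53, 34, 75]


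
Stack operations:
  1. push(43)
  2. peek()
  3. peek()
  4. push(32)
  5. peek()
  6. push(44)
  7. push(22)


push(43) -> [43]
peek()->43
peek()->43
push(32) -> [43, 32]
peek()->32
push(44) -> [43, 32, 44]
push(22) -> [43, 32, 44, 22]

Final stack: [43, 32, 44, 22]


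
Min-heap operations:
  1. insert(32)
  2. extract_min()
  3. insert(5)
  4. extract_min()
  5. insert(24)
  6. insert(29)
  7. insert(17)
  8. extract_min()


insert(32) -> [32]
extract_min()->32, []
insert(5) -> [5]
extract_min()->5, []
insert(24) -> [24]
insert(29) -> [24, 29]
insert(17) -> [17, 29, 24]
extract_min()->17, [24, 29]

Final heap: [24, 29]


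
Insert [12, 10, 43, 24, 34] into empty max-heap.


Insert 12: [12]
Insert 10: [12, 10]
Insert 43: [43, 10, 12]
Insert 24: [43, 24, 12, 10]
Insert 34: [43, 34, 12, 10, 24]

Final heap: [43, 34, 12, 10, 24]


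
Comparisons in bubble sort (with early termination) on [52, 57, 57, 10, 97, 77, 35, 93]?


Algorithm: bubble sort (with early termination)
Input: [52, 57, 57, 10, 97, 77, 35, 93]
Sorted: [10, 35, 52, 57, 57, 77, 93, 97]

27


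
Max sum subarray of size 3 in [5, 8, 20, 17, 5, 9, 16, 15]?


[0:3]: 33
[1:4]: 45
[2:5]: 42
[3:6]: 31
[4:7]: 30
[5:8]: 40

Max: 45 at [1:4]


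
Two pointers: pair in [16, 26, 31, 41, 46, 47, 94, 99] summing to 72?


lo=0(16)+hi=7(99)=115
lo=0(16)+hi=6(94)=110
lo=0(16)+hi=5(47)=63
lo=1(26)+hi=5(47)=73
lo=1(26)+hi=4(46)=72

Yes: 26+46=72


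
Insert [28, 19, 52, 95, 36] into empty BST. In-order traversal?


Insert 28: root
Insert 19: L from 28
Insert 52: R from 28
Insert 95: R from 28 -> R from 52
Insert 36: R from 28 -> L from 52

In-order: [19, 28, 36, 52, 95]


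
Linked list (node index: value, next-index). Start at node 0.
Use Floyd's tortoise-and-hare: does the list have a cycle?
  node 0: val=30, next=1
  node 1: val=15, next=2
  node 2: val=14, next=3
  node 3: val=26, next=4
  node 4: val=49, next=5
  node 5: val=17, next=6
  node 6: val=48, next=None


Floyd's tortoise (slow, +1) and hare (fast, +2):
  init: slow=0, fast=0
  step 1: slow=1, fast=2
  step 2: slow=2, fast=4
  step 3: slow=3, fast=6
  step 4: fast -> None, no cycle

Cycle: no
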